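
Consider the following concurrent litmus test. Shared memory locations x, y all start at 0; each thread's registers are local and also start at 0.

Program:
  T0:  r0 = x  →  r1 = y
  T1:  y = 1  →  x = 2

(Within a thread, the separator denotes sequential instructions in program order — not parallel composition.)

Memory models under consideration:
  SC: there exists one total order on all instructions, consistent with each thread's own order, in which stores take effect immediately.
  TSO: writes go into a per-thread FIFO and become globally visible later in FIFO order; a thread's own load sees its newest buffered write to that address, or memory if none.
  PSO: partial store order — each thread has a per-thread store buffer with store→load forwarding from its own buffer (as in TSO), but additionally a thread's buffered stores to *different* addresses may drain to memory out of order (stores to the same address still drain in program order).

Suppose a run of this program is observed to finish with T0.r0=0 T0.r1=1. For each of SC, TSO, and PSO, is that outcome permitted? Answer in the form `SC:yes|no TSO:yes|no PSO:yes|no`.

SC:yes TSO:yes PSO:yes

outcome vector order: (T0.r0,T0.r1)
[SC] allowed = {00 01 21}
[TSO] allowed = {00 01 21}
[PSO] allowed = {00 01 20 21}
target 01 ∈ {SC,TSO,PSO}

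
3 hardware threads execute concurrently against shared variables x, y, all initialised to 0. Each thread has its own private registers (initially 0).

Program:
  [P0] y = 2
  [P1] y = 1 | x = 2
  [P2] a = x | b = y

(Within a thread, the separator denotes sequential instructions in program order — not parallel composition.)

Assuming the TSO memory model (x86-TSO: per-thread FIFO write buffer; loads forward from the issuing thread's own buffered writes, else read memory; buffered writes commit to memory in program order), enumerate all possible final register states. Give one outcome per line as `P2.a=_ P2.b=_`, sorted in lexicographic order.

outcome vector order: (P2.a,P2.b)
|TSO outcomes| = 5

P2.a=0 P2.b=0
P2.a=0 P2.b=1
P2.a=0 P2.b=2
P2.a=2 P2.b=1
P2.a=2 P2.b=2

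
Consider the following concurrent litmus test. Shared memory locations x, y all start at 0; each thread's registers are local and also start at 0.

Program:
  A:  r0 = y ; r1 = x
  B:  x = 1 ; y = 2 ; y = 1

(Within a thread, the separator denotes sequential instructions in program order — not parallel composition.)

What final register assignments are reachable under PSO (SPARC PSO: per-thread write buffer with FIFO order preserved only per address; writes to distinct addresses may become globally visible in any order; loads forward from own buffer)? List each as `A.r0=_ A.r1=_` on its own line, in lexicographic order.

outcome vector order: (A.r0,A.r1)
|PSO outcomes| = 6

A.r0=0 A.r1=0
A.r0=0 A.r1=1
A.r0=1 A.r1=0
A.r0=1 A.r1=1
A.r0=2 A.r1=0
A.r0=2 A.r1=1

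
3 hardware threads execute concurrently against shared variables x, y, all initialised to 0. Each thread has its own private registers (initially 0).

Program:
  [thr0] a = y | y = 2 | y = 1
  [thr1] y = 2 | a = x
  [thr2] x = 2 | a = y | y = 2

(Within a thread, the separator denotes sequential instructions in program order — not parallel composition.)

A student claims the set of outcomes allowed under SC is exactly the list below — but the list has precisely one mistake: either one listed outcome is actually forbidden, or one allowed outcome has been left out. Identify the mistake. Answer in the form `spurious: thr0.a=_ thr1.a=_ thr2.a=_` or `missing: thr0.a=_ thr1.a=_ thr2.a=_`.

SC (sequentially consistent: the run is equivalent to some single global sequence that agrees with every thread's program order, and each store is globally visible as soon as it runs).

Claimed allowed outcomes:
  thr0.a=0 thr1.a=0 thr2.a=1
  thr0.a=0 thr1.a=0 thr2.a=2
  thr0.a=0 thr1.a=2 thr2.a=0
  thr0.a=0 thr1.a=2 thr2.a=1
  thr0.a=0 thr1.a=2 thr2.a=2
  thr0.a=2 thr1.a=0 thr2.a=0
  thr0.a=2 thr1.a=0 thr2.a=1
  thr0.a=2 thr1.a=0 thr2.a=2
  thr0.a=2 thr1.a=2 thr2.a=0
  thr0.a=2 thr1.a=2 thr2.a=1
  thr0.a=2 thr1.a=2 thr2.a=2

outcome vector order: (thr0.a,thr1.a,thr2.a)
under SC → <0 0 1> <0 0 2> <0 2 0> <0 2 1> <0 2 2> <2 0 1> <2 0 2> <2 2 0> <2 2 1> <2 2 2>
claimed∖SC = {<2 0 0>}

spurious: thr0.a=2 thr1.a=0 thr2.a=0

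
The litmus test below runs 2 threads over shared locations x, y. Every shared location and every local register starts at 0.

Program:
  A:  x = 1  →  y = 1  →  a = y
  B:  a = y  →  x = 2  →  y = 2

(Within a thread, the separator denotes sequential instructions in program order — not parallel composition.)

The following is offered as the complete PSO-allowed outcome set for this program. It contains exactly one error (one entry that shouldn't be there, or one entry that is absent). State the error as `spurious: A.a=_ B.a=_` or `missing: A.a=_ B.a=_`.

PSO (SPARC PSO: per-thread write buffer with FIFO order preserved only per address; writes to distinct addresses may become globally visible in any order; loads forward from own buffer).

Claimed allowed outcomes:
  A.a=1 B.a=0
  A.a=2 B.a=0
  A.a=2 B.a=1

missing: A.a=1 B.a=1

outcome vector order: (A.a,B.a)
PSO: 4 outcomes — {<1 0>; <1 1>; <2 0>; <2 1>}
PSO∖claimed = {<1 1>}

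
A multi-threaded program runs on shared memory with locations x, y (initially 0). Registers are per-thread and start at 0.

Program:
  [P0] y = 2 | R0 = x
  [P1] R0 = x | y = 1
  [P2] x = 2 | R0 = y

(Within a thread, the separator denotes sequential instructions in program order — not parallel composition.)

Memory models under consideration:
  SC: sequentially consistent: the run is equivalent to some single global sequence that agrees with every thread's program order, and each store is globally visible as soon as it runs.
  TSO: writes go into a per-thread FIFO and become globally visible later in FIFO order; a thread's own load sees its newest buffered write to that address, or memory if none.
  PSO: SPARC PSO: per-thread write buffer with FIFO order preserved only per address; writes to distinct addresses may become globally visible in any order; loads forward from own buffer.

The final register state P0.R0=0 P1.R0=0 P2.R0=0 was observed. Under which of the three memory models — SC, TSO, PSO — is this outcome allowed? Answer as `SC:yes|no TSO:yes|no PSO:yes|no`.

SC:no TSO:yes PSO:yes

outcome vector order: (P0.R0,P1.R0,P2.R0)
SC: 10 outcomes — {0/0/1, 0/0/2, 0/2/1, 0/2/2, 2/0/0, 2/0/1, 2/0/2, 2/2/0, 2/2/1, 2/2/2}
TSO: 12 outcomes — {0/0/0, 0/0/1, 0/0/2, 0/2/0, 0/2/1, 0/2/2, 2/0/0, 2/0/1, 2/0/2, 2/2/0, 2/2/1, 2/2/2}
PSO: 12 outcomes — {0/0/0, 0/0/1, 0/0/2, 0/2/0, 0/2/1, 0/2/2, 2/0/0, 2/0/1, 2/0/2, 2/2/0, 2/2/1, 2/2/2}
target 0/0/0 ∈ {TSO,PSO}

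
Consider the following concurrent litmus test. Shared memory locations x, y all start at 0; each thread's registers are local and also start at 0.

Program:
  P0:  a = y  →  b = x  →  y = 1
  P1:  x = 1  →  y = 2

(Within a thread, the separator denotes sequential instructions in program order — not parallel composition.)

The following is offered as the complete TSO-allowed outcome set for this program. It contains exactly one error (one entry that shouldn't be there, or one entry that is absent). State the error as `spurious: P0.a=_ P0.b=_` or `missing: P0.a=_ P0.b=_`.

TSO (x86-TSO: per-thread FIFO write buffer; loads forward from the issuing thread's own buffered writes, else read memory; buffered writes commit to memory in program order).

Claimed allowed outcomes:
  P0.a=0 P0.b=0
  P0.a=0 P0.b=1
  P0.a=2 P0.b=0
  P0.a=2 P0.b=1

outcome vector order: (P0.a,P0.b)
TSO: 3 outcomes — {0/0; 0/1; 2/1}
claimed∖TSO = {2/0}

spurious: P0.a=2 P0.b=0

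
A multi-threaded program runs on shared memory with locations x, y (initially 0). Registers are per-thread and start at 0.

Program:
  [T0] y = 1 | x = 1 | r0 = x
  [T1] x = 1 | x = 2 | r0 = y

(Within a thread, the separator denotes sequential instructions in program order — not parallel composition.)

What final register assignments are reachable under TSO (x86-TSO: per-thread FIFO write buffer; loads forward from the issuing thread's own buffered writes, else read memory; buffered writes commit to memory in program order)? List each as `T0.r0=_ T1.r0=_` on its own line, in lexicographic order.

T0.r0=1 T1.r0=0
T0.r0=1 T1.r0=1
T0.r0=2 T1.r0=0
T0.r0=2 T1.r0=1

outcome vector order: (T0.r0,T1.r0)
|TSO outcomes| = 4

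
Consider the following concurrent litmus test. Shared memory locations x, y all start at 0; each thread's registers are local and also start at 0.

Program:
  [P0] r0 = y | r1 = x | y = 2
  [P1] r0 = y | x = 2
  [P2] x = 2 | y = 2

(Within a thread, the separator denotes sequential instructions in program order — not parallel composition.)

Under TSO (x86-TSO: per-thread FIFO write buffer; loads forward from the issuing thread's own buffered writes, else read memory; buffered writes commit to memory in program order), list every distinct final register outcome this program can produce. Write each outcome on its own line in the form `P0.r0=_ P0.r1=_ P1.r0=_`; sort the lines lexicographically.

P0.r0=0 P0.r1=0 P1.r0=0
P0.r0=0 P0.r1=0 P1.r0=2
P0.r0=0 P0.r1=2 P1.r0=0
P0.r0=0 P0.r1=2 P1.r0=2
P0.r0=2 P0.r1=2 P1.r0=0
P0.r0=2 P0.r1=2 P1.r0=2

outcome vector order: (P0.r0,P0.r1,P1.r0)
|TSO outcomes| = 6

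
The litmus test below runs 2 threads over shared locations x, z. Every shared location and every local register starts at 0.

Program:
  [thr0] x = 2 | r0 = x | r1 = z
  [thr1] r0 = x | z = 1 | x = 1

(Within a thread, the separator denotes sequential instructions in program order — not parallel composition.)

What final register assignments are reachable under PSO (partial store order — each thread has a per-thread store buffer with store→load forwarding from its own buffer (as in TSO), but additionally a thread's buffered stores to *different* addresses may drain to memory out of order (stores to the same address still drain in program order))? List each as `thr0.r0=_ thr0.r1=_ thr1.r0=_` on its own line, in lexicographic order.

outcome vector order: (thr0.r0,thr0.r1,thr1.r0)
|PSO outcomes| = 8

thr0.r0=1 thr0.r1=0 thr1.r0=0
thr0.r0=1 thr0.r1=0 thr1.r0=2
thr0.r0=1 thr0.r1=1 thr1.r0=0
thr0.r0=1 thr0.r1=1 thr1.r0=2
thr0.r0=2 thr0.r1=0 thr1.r0=0
thr0.r0=2 thr0.r1=0 thr1.r0=2
thr0.r0=2 thr0.r1=1 thr1.r0=0
thr0.r0=2 thr0.r1=1 thr1.r0=2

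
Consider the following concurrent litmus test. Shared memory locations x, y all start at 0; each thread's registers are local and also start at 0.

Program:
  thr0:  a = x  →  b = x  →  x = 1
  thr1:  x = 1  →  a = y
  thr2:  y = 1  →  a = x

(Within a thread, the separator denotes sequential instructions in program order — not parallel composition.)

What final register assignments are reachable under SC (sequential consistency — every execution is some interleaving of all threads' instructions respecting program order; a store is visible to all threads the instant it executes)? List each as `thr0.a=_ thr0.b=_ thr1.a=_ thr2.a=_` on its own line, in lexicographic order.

outcome vector order: (thr0.a,thr0.b,thr1.a,thr2.a)
|SC outcomes| = 9

thr0.a=0 thr0.b=0 thr1.a=0 thr2.a=1
thr0.a=0 thr0.b=0 thr1.a=1 thr2.a=0
thr0.a=0 thr0.b=0 thr1.a=1 thr2.a=1
thr0.a=0 thr0.b=1 thr1.a=0 thr2.a=1
thr0.a=0 thr0.b=1 thr1.a=1 thr2.a=0
thr0.a=0 thr0.b=1 thr1.a=1 thr2.a=1
thr0.a=1 thr0.b=1 thr1.a=0 thr2.a=1
thr0.a=1 thr0.b=1 thr1.a=1 thr2.a=0
thr0.a=1 thr0.b=1 thr1.a=1 thr2.a=1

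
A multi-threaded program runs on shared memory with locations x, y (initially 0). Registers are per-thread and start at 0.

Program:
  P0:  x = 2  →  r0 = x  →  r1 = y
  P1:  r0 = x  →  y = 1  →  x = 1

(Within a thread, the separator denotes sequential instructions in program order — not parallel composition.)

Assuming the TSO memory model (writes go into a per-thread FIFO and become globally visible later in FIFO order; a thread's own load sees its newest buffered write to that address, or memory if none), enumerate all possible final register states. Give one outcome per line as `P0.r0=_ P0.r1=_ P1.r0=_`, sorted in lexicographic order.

P0.r0=1 P0.r1=1 P1.r0=0
P0.r0=1 P0.r1=1 P1.r0=2
P0.r0=2 P0.r1=0 P1.r0=0
P0.r0=2 P0.r1=0 P1.r0=2
P0.r0=2 P0.r1=1 P1.r0=0
P0.r0=2 P0.r1=1 P1.r0=2

outcome vector order: (P0.r0,P0.r1,P1.r0)
|TSO outcomes| = 6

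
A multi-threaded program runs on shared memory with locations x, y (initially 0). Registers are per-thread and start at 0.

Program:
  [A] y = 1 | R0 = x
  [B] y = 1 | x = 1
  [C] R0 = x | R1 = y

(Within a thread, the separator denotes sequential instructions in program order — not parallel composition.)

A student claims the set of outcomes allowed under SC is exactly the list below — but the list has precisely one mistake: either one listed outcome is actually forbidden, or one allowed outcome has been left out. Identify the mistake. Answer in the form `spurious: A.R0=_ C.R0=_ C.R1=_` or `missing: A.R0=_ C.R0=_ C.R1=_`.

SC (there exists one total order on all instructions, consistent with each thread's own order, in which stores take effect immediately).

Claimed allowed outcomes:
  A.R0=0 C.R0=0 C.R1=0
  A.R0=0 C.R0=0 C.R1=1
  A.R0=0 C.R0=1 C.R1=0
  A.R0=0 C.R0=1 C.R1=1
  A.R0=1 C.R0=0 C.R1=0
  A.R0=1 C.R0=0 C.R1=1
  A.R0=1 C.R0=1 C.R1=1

outcome vector order: (A.R0,C.R0,C.R1)
SC: 6 outcomes — {000 001 011 100 101 111}
claimed∖SC = {010}

spurious: A.R0=0 C.R0=1 C.R1=0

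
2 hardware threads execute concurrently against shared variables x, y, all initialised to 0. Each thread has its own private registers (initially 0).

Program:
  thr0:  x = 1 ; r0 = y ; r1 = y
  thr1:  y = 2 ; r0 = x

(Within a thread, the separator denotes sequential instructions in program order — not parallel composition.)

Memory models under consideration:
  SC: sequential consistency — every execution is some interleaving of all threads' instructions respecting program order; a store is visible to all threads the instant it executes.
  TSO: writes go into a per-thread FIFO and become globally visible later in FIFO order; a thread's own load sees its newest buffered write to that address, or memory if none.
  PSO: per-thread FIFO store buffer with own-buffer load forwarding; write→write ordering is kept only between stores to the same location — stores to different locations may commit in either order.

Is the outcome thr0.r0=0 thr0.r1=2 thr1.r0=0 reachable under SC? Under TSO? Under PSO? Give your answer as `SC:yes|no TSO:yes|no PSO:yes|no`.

SC:no TSO:yes PSO:yes

outcome vector order: (thr0.r0,thr0.r1,thr1.r0)
under SC → 0/0/1 0/2/1 2/2/0 2/2/1
under TSO → 0/0/0 0/0/1 0/2/0 0/2/1 2/2/0 2/2/1
under PSO → 0/0/0 0/0/1 0/2/0 0/2/1 2/2/0 2/2/1
target 0/2/0 ∈ {TSO,PSO}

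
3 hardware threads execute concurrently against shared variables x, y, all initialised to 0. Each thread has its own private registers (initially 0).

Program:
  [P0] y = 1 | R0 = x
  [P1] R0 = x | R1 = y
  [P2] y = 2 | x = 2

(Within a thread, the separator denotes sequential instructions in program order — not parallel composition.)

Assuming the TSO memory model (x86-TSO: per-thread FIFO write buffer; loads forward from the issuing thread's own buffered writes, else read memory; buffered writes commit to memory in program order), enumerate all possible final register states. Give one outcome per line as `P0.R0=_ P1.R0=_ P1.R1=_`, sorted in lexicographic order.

P0.R0=0 P1.R0=0 P1.R1=0
P0.R0=0 P1.R0=0 P1.R1=1
P0.R0=0 P1.R0=0 P1.R1=2
P0.R0=0 P1.R0=2 P1.R1=1
P0.R0=0 P1.R0=2 P1.R1=2
P0.R0=2 P1.R0=0 P1.R1=0
P0.R0=2 P1.R0=0 P1.R1=1
P0.R0=2 P1.R0=0 P1.R1=2
P0.R0=2 P1.R0=2 P1.R1=1
P0.R0=2 P1.R0=2 P1.R1=2

outcome vector order: (P0.R0,P1.R0,P1.R1)
|TSO outcomes| = 10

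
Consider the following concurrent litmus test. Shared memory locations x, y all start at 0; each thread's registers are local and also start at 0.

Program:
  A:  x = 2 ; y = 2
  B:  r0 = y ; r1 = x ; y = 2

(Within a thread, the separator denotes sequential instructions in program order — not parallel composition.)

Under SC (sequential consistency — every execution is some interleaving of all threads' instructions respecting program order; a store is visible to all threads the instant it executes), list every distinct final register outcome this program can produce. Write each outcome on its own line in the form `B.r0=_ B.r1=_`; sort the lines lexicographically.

B.r0=0 B.r1=0
B.r0=0 B.r1=2
B.r0=2 B.r1=2

outcome vector order: (B.r0,B.r1)
|SC outcomes| = 3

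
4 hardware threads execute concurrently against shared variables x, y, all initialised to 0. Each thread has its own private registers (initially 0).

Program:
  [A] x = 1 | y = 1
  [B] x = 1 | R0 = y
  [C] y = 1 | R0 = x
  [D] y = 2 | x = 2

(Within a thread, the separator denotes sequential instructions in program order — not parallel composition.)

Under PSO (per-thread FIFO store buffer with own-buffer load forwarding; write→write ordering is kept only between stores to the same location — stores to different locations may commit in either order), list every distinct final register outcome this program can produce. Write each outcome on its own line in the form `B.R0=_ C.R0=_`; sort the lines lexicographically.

outcome vector order: (B.R0,C.R0)
|PSO outcomes| = 9

B.R0=0 C.R0=0
B.R0=0 C.R0=1
B.R0=0 C.R0=2
B.R0=1 C.R0=0
B.R0=1 C.R0=1
B.R0=1 C.R0=2
B.R0=2 C.R0=0
B.R0=2 C.R0=1
B.R0=2 C.R0=2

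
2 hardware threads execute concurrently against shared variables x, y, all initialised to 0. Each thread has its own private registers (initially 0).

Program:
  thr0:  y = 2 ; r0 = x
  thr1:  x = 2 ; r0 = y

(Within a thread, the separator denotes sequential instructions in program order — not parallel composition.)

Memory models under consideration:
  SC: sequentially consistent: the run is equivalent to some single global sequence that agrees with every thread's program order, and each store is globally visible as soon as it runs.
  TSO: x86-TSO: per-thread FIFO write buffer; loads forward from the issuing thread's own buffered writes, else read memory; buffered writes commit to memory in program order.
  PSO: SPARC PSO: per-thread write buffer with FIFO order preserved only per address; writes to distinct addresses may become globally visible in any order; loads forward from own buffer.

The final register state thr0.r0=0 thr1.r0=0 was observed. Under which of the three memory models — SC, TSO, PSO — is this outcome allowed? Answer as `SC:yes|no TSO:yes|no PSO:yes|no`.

outcome vector order: (thr0.r0,thr1.r0)
[SC] allowed = {(0,2), (2,0), (2,2)}
[TSO] allowed = {(0,0), (0,2), (2,0), (2,2)}
[PSO] allowed = {(0,0), (0,2), (2,0), (2,2)}
target (0,0) ∈ {TSO,PSO}

SC:no TSO:yes PSO:yes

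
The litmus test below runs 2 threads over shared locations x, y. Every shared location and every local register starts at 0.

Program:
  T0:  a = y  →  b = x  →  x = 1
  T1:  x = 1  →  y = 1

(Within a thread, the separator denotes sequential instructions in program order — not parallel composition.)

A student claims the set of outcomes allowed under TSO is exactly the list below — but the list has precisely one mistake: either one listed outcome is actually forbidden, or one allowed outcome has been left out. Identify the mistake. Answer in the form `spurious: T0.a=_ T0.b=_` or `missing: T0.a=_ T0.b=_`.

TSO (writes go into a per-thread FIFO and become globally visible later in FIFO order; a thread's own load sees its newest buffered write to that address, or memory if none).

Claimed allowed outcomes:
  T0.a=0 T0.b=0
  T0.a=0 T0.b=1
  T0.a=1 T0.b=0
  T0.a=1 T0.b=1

outcome vector order: (T0.a,T0.b)
TSO (3): 00, 01, 11
claimed∖TSO = {10}

spurious: T0.a=1 T0.b=0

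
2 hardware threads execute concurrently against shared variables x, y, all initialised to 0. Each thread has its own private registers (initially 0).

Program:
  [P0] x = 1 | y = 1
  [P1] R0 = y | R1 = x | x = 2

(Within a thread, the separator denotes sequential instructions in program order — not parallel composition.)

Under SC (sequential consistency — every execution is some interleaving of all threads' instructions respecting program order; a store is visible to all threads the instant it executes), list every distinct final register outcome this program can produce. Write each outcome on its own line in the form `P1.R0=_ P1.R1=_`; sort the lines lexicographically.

P1.R0=0 P1.R1=0
P1.R0=0 P1.R1=1
P1.R0=1 P1.R1=1

outcome vector order: (P1.R0,P1.R1)
|SC outcomes| = 3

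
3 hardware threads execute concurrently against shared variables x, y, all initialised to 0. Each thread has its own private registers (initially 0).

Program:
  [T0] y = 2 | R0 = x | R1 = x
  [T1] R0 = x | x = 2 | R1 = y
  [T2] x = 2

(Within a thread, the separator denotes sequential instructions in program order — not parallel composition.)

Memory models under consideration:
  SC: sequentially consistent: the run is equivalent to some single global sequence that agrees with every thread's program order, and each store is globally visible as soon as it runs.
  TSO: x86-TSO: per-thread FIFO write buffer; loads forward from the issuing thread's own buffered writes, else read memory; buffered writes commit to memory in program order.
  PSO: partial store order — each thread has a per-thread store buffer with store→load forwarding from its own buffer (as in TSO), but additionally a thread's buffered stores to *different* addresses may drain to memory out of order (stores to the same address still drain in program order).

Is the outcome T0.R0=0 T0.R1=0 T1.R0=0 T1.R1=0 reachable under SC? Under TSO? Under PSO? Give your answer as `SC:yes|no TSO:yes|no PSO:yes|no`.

SC:no TSO:yes PSO:yes

outcome vector order: (T0.R0,T0.R1,T1.R0,T1.R1)
under SC → <0 0 0 2> <0 0 2 2> <0 2 0 2> <0 2 2 2> <2 2 0 0> <2 2 0 2> <2 2 2 0> <2 2 2 2>
under TSO → <0 0 0 0> <0 0 0 2> <0 0 2 0> <0 0 2 2> <0 2 0 0> <0 2 0 2> <0 2 2 0> <0 2 2 2> <2 2 0 0> <2 2 0 2> <2 2 2 0> <2 2 2 2>
under PSO → <0 0 0 0> <0 0 0 2> <0 0 2 0> <0 0 2 2> <0 2 0 0> <0 2 0 2> <0 2 2 0> <0 2 2 2> <2 2 0 0> <2 2 0 2> <2 2 2 0> <2 2 2 2>
target <0 0 0 0> ∈ {TSO,PSO}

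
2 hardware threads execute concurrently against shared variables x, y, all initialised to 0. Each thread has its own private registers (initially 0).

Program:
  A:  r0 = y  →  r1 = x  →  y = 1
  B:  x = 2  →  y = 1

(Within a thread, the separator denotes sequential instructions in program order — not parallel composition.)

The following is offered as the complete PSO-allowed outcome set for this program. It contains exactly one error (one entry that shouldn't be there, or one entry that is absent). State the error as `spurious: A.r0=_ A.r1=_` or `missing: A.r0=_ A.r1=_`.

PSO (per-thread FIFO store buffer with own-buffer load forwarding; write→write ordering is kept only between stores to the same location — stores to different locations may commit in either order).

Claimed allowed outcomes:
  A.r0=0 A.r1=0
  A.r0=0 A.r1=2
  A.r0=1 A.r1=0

missing: A.r0=1 A.r1=2

outcome vector order: (A.r0,A.r1)
[PSO] allowed = {(0,0), (0,2), (1,0), (1,2)}
PSO∖claimed = {(1,2)}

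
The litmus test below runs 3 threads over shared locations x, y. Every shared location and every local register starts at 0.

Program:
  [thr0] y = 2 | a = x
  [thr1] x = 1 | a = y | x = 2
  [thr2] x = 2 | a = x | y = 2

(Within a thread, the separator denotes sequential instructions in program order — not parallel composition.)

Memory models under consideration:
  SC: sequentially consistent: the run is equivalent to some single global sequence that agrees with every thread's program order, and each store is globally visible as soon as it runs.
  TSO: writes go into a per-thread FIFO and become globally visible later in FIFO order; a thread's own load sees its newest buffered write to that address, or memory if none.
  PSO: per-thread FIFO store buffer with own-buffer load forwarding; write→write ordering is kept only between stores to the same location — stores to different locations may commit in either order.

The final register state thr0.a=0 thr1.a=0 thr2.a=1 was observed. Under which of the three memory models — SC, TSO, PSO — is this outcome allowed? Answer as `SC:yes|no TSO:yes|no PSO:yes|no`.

SC:no TSO:yes PSO:yes

outcome vector order: (thr0.a,thr1.a,thr2.a)
SC: 10 outcomes — {(0,2,1) (0,2,2) (1,0,1) (1,0,2) (1,2,1) (1,2,2) (2,0,1) (2,0,2) (2,2,1) (2,2,2)}
TSO: 12 outcomes — {(0,0,1) (0,0,2) (0,2,1) (0,2,2) (1,0,1) (1,0,2) (1,2,1) (1,2,2) (2,0,1) (2,0,2) (2,2,1) (2,2,2)}
PSO: 12 outcomes — {(0,0,1) (0,0,2) (0,2,1) (0,2,2) (1,0,1) (1,0,2) (1,2,1) (1,2,2) (2,0,1) (2,0,2) (2,2,1) (2,2,2)}
target (0,0,1) ∈ {TSO,PSO}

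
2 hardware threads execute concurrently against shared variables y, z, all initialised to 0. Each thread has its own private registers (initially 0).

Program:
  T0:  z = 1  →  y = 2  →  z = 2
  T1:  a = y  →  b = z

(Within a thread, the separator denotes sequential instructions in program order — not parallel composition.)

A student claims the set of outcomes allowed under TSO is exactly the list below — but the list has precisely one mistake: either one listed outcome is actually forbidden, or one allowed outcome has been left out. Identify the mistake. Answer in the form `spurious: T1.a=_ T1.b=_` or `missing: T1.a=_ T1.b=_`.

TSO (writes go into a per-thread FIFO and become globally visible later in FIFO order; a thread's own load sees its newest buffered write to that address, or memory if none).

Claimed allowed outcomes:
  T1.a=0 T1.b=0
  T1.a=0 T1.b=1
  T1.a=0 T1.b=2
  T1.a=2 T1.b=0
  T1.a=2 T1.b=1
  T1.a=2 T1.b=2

spurious: T1.a=2 T1.b=0

outcome vector order: (T1.a,T1.b)
[TSO] allowed = {00, 01, 02, 21, 22}
claimed∖TSO = {20}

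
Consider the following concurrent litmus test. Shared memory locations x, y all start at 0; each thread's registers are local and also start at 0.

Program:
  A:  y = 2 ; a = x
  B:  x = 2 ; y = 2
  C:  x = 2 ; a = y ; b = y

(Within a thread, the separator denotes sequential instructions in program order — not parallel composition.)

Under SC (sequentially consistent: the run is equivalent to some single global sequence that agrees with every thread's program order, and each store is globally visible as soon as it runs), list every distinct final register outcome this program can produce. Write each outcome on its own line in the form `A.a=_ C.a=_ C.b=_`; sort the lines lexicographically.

outcome vector order: (A.a,C.a,C.b)
|SC outcomes| = 4

A.a=0 C.a=2 C.b=2
A.a=2 C.a=0 C.b=0
A.a=2 C.a=0 C.b=2
A.a=2 C.a=2 C.b=2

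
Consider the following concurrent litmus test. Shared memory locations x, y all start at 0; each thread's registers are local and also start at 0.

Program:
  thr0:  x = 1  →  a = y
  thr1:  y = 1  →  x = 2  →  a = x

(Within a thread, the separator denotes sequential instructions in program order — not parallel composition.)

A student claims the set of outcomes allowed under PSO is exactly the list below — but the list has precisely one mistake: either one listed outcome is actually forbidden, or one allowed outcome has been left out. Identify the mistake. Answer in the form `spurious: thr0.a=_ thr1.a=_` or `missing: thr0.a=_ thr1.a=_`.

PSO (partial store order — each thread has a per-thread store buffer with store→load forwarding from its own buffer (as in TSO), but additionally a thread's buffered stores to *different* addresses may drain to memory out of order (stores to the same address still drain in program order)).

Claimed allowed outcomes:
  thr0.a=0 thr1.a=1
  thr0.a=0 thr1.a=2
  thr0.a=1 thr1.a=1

missing: thr0.a=1 thr1.a=2

outcome vector order: (thr0.a,thr1.a)
PSO (4): 01, 02, 11, 12
PSO∖claimed = {12}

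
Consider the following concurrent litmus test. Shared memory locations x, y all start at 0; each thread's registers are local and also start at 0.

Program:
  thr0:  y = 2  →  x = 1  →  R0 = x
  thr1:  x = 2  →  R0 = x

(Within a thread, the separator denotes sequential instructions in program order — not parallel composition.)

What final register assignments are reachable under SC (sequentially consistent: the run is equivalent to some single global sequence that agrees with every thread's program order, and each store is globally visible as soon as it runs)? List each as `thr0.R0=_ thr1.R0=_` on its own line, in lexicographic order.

thr0.R0=1 thr1.R0=1
thr0.R0=1 thr1.R0=2
thr0.R0=2 thr1.R0=2

outcome vector order: (thr0.R0,thr1.R0)
|SC outcomes| = 3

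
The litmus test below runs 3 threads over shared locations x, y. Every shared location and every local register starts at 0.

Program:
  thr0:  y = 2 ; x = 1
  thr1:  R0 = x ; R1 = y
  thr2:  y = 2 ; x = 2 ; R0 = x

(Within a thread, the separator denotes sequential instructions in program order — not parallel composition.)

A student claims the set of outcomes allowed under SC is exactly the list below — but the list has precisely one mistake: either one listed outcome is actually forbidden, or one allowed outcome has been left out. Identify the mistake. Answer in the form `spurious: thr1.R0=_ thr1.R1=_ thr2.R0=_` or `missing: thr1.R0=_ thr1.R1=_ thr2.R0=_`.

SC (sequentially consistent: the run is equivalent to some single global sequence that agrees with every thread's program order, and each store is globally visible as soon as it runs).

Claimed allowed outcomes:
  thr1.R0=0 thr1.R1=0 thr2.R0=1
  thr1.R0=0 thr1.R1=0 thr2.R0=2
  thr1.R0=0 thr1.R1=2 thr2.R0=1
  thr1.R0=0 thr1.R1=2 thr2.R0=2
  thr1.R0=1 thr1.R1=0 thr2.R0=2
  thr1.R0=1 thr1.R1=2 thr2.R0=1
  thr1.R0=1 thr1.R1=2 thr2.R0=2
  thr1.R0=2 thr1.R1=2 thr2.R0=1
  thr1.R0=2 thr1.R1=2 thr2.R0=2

spurious: thr1.R0=1 thr1.R1=0 thr2.R0=2

outcome vector order: (thr1.R0,thr1.R1,thr2.R0)
under SC → (0,0,1); (0,0,2); (0,2,1); (0,2,2); (1,2,1); (1,2,2); (2,2,1); (2,2,2)
claimed∖SC = {(1,0,2)}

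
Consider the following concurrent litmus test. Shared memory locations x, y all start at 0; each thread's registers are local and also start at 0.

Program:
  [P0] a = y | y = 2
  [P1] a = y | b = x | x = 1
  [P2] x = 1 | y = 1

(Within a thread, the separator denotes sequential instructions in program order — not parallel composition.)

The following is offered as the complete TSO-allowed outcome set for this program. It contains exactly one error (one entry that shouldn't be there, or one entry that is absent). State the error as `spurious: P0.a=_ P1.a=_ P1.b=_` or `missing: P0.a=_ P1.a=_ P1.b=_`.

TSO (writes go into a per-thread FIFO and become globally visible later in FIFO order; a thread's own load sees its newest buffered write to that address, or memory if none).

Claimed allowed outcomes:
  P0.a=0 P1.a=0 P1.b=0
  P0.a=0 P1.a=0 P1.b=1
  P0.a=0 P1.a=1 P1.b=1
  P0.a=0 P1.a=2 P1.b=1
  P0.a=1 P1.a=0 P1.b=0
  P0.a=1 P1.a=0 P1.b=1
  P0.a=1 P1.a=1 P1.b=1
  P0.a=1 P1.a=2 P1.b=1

missing: P0.a=0 P1.a=2 P1.b=0

outcome vector order: (P0.a,P1.a,P1.b)
under TSO → 0/0/0 0/0/1 0/1/1 0/2/0 0/2/1 1/0/0 1/0/1 1/1/1 1/2/1
TSO∖claimed = {0/2/0}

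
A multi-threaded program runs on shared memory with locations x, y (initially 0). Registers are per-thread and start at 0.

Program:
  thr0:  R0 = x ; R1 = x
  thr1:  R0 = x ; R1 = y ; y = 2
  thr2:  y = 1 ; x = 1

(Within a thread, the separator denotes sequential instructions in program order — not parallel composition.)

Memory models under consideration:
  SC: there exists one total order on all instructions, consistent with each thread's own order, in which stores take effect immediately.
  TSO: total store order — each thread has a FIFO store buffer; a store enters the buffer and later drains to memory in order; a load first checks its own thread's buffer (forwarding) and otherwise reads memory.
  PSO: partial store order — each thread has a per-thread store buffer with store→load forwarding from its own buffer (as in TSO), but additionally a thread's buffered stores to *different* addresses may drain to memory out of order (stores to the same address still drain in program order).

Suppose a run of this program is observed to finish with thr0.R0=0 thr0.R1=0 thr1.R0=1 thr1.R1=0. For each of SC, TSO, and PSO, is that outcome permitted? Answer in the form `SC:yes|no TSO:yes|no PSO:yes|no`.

outcome vector order: (thr0.R0,thr0.R1,thr1.R0,thr1.R1)
SC: 9 outcomes — {(0,0,0,0); (0,0,0,1); (0,0,1,1); (0,1,0,0); (0,1,0,1); (0,1,1,1); (1,1,0,0); (1,1,0,1); (1,1,1,1)}
TSO: 9 outcomes — {(0,0,0,0); (0,0,0,1); (0,0,1,1); (0,1,0,0); (0,1,0,1); (0,1,1,1); (1,1,0,0); (1,1,0,1); (1,1,1,1)}
PSO: 12 outcomes — {(0,0,0,0); (0,0,0,1); (0,0,1,0); (0,0,1,1); (0,1,0,0); (0,1,0,1); (0,1,1,0); (0,1,1,1); (1,1,0,0); (1,1,0,1); (1,1,1,0); (1,1,1,1)}
target (0,0,1,0) ∈ {PSO}

SC:no TSO:no PSO:yes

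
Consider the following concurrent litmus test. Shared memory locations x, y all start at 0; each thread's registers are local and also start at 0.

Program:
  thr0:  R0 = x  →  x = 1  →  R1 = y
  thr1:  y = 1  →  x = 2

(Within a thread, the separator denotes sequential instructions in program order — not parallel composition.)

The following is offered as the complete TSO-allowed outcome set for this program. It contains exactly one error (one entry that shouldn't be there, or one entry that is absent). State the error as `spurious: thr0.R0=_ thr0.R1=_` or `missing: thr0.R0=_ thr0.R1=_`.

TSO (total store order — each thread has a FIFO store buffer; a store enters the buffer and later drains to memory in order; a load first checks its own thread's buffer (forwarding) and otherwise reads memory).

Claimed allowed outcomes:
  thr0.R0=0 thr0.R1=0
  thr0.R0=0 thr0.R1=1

outcome vector order: (thr0.R0,thr0.R1)
under TSO → 0/0; 0/1; 2/1
TSO∖claimed = {2/1}

missing: thr0.R0=2 thr0.R1=1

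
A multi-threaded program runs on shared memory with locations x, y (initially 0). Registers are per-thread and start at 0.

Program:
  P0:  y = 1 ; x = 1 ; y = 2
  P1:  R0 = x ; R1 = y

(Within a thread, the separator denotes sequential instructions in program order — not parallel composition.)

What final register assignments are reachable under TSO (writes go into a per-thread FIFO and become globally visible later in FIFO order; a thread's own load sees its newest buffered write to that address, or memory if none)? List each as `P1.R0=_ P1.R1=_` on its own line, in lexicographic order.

outcome vector order: (P1.R0,P1.R1)
|TSO outcomes| = 5

P1.R0=0 P1.R1=0
P1.R0=0 P1.R1=1
P1.R0=0 P1.R1=2
P1.R0=1 P1.R1=1
P1.R0=1 P1.R1=2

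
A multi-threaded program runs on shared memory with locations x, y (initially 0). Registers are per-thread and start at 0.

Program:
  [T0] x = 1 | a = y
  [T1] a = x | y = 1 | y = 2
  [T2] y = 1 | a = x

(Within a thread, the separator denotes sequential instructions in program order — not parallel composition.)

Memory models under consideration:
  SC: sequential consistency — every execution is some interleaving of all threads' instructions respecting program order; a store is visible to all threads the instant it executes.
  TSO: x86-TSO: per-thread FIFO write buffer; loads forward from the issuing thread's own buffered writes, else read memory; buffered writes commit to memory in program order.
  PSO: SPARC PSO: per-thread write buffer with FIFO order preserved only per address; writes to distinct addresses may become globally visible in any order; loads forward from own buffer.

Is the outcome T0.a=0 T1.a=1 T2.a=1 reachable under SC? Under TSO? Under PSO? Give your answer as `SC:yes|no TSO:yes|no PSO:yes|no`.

outcome vector order: (T0.a,T1.a,T2.a)
SC: 10 outcomes — {<0 0 1>; <0 1 1>; <1 0 0>; <1 0 1>; <1 1 0>; <1 1 1>; <2 0 0>; <2 0 1>; <2 1 0>; <2 1 1>}
TSO: 12 outcomes — {<0 0 0>; <0 0 1>; <0 1 0>; <0 1 1>; <1 0 0>; <1 0 1>; <1 1 0>; <1 1 1>; <2 0 0>; <2 0 1>; <2 1 0>; <2 1 1>}
PSO: 12 outcomes — {<0 0 0>; <0 0 1>; <0 1 0>; <0 1 1>; <1 0 0>; <1 0 1>; <1 1 0>; <1 1 1>; <2 0 0>; <2 0 1>; <2 1 0>; <2 1 1>}
target <0 1 1> ∈ {SC,TSO,PSO}

SC:yes TSO:yes PSO:yes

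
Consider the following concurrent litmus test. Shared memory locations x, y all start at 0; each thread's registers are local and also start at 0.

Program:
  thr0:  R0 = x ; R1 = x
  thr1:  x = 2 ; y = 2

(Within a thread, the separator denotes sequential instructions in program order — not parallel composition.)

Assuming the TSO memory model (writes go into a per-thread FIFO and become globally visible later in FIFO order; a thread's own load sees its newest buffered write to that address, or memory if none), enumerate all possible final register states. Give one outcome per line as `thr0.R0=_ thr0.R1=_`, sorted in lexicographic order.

outcome vector order: (thr0.R0,thr0.R1)
|TSO outcomes| = 3

thr0.R0=0 thr0.R1=0
thr0.R0=0 thr0.R1=2
thr0.R0=2 thr0.R1=2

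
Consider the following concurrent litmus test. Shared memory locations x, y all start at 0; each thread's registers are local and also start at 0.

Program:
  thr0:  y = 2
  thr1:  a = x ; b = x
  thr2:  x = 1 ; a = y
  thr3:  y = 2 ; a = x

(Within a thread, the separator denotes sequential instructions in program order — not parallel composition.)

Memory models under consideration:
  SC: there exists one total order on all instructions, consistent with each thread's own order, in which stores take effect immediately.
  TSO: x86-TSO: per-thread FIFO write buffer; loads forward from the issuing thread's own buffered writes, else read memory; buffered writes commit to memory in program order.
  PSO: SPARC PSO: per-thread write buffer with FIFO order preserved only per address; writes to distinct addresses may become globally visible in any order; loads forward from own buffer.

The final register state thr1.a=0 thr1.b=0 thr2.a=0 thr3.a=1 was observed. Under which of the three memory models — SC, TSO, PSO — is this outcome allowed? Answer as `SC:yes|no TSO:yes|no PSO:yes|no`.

SC:yes TSO:yes PSO:yes

outcome vector order: (thr1.a,thr1.b,thr2.a,thr3.a)
SC (9): (0,0,0,1), (0,0,2,0), (0,0,2,1), (0,1,0,1), (0,1,2,0), (0,1,2,1), (1,1,0,1), (1,1,2,0), (1,1,2,1)
TSO (12): (0,0,0,0), (0,0,0,1), (0,0,2,0), (0,0,2,1), (0,1,0,0), (0,1,0,1), (0,1,2,0), (0,1,2,1), (1,1,0,0), (1,1,0,1), (1,1,2,0), (1,1,2,1)
PSO (12): (0,0,0,0), (0,0,0,1), (0,0,2,0), (0,0,2,1), (0,1,0,0), (0,1,0,1), (0,1,2,0), (0,1,2,1), (1,1,0,0), (1,1,0,1), (1,1,2,0), (1,1,2,1)
target (0,0,0,1) ∈ {SC,TSO,PSO}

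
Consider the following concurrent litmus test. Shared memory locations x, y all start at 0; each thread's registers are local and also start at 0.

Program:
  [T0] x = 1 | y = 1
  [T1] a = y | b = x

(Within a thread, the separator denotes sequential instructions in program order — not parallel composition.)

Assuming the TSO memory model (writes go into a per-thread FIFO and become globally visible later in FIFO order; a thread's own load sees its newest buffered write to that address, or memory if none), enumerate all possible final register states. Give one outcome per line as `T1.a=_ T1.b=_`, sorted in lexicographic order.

T1.a=0 T1.b=0
T1.a=0 T1.b=1
T1.a=1 T1.b=1

outcome vector order: (T1.a,T1.b)
|TSO outcomes| = 3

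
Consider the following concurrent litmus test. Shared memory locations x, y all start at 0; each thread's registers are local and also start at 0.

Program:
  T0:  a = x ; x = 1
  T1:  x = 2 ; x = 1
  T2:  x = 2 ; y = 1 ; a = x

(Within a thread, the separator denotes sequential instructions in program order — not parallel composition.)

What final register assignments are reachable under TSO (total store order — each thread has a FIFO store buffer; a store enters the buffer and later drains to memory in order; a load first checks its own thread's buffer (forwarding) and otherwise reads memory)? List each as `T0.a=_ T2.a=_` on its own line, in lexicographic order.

T0.a=0 T2.a=1
T0.a=0 T2.a=2
T0.a=1 T2.a=1
T0.a=1 T2.a=2
T0.a=2 T2.a=1
T0.a=2 T2.a=2

outcome vector order: (T0.a,T2.a)
|TSO outcomes| = 6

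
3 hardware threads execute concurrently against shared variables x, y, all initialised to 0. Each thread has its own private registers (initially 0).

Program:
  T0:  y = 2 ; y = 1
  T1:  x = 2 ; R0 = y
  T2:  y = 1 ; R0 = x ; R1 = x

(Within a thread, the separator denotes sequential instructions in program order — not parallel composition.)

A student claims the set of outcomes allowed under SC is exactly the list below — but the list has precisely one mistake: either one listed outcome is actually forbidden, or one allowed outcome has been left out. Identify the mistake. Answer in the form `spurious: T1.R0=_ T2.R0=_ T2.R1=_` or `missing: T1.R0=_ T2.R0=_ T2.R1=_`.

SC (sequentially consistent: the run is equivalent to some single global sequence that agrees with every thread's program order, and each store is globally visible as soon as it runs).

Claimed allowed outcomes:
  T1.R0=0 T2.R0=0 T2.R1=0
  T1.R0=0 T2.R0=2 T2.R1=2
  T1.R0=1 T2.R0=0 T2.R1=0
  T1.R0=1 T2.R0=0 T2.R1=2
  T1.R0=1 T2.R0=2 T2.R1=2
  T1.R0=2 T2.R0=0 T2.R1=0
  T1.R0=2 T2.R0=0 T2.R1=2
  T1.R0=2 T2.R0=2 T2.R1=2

spurious: T1.R0=0 T2.R0=0 T2.R1=0

outcome vector order: (T1.R0,T2.R0,T2.R1)
under SC → (0,2,2) (1,0,0) (1,0,2) (1,2,2) (2,0,0) (2,0,2) (2,2,2)
claimed∖SC = {(0,0,0)}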